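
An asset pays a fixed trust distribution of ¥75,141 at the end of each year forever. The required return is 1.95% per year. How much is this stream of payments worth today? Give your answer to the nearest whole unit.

Periodic rate r = 0.0195 per year.
Level perpetuity: PV = PMT / r = 75,141 / (0.0195) = ¥3,853,385.

¥3,853,385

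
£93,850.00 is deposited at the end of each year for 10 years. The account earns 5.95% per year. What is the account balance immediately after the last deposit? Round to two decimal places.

£1,234,116.79

This is an ordinary annuity: 10 deposits of £93,850.00 at the end of each year.
Periodic rate r = 0.0595 per year.
FV = PMT × [((1+r)^n − 1)/r] = 93,850 × [(1+r)^10 − 1] / r = £1,234,116.79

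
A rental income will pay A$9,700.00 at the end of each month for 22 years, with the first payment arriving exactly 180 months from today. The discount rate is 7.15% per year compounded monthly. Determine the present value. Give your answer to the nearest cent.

Ordinary annuity of 264 payments, first payment at period 180.
Periodic rate r = 0.0715/12 per month; n is counted in months.
The ordinary-annuity PV formula values the stream one period before the first payment (period 179); discount that back 179 periods:
PV₀ = 9,700 × [1 − (1+r)^−264] / r × (1+r)^−179 = A$444,977.64

A$444,977.64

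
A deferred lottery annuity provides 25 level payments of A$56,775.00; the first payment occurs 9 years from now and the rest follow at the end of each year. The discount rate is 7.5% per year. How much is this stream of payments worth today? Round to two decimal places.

A$354,850.42

Ordinary annuity of 25 payments, first payment at period 9.
Periodic rate r = 0.075 per year.
The ordinary-annuity PV formula values the stream one period before the first payment (period 8); discount that back 8 periods:
PV₀ = 56,775 × [1 − (1+r)^−25] / r × (1+r)^−8 = A$354,850.42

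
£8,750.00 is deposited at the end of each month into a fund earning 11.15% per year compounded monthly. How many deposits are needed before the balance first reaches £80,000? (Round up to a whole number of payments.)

Periodic rate r = 0.1115/12 per month; n is counted in months.
Ordinary annuity FV: 80,000 = 8,750 × [((1+r)^n − 1)/r].
(1+r)^n = 1 + 80,000 × r / 8,750, so n = ln(1 + 80,000·r/8,750) / ln(1+r) = 8.82.
Round up to a whole number of payments: n = 9.

9 payments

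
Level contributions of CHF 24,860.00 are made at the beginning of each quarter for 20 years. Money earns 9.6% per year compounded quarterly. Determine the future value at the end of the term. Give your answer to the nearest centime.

CHF 6,012,025.12

This is an annuity due: 80 deposits of CHF 24,860.00 at the beginning of each quarter.
Periodic rate r = 0.096/4 per quarter; n is counted in quarters.
FV = PMT × [((1+r)^n − 1)/r] × (1+r) = 24,860 × [(1+r)^80 − 1] / r × (1+r) = CHF 6,012,025.12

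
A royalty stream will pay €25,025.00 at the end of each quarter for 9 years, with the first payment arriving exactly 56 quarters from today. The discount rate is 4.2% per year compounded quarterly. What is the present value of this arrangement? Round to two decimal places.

Ordinary annuity of 36 payments, first payment at period 56.
Periodic rate r = 0.042/4 per quarter; n is counted in quarters.
The ordinary-annuity PV formula values the stream one period before the first payment (period 55); discount that back 55 periods:
PV₀ = 25,025 × [1 − (1+r)^−36] / r × (1+r)^−55 = €420,543.50

€420,543.50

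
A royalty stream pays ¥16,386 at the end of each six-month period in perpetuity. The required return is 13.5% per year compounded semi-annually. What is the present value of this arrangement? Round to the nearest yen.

Periodic rate r = 0.135/2 per half-year.
Level perpetuity: PV = PMT / r = 16,386 / (0.135/2) = ¥242,756.

¥242,756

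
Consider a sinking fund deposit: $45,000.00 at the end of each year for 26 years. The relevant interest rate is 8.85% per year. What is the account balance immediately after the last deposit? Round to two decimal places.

$4,102,667.58

This is an ordinary annuity: 26 deposits of $45,000.00 at the end of each year.
Periodic rate r = 0.0885 per year.
FV = PMT × [((1+r)^n − 1)/r] = 45,000 × [(1+r)^26 − 1] / r = $4,102,667.58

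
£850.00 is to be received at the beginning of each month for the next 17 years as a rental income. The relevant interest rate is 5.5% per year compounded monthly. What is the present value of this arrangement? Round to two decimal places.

This is an annuity due: 204 payments of £850.00 at the beginning of each month.
Periodic rate r = 0.055/12 per month; n is counted in months.
PV = PMT × [(1 − (1+r)^−n)/r] × (1+r) = 850 × [1 − (1+r)^−204] / r × (1+r) = £113,007.61

£113,007.61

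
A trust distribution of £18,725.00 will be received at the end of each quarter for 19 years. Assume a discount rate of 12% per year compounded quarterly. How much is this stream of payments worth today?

This is an ordinary annuity: 76 payments of £18,725.00 at the end of each quarter.
Periodic rate r = 0.12/4 per quarter; n is counted in quarters.
PV = PMT × [(1 − (1+r)^−n)/r] = 18,725 × [1 − (1+r)^−76] / r = £558,147.28

£558,147.28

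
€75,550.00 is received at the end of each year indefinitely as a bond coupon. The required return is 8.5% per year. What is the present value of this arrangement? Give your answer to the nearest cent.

€888,823.53

Periodic rate r = 0.085 per year.
Level perpetuity: PV = PMT / r = 75,550 / (0.085) = €888,823.53.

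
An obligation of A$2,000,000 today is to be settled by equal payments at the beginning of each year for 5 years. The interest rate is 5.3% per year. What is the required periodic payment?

Level annuity due; solve PV = PMT × [(1 − (1+r)^−n)/r] × (1+r) for PMT.
Periodic rate r = 0.053 per year.
With n = 5: PMT = 2,000,000 / ([(1 − (1+r)^−n)/r] × (1+r)) = A$442,342.97

A$442,342.97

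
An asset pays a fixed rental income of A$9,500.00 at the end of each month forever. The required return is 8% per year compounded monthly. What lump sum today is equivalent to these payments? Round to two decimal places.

A$1,425,000.00

Periodic rate r = 0.08/12 per month.
Level perpetuity: PV = PMT / r = 9,500 / (0.08/12) = A$1,425,000.00.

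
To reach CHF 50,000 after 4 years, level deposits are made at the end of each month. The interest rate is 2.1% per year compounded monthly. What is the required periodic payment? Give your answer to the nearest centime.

CHF 999.44

Level ordinary annuity; solve FV = PMT × [((1+r)^n − 1)/r] for PMT.
Periodic rate r = 0.021/12 per month; n is counted in months.
With n = 48: PMT = 50,000 / ([((1+r)^n − 1)/r]) = CHF 999.44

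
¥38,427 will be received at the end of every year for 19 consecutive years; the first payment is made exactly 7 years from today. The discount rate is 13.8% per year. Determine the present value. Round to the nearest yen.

¥117,210

Ordinary annuity of 19 payments, first payment at period 7.
Periodic rate r = 0.138 per year.
The ordinary-annuity PV formula values the stream one period before the first payment (period 6); discount that back 6 periods:
PV₀ = 38,427 × [1 − (1+r)^−19] / r × (1+r)^−6 = ¥117,210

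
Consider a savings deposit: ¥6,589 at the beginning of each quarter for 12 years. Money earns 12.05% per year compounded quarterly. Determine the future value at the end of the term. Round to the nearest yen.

¥711,170

This is an annuity due: 48 deposits of ¥6,589 at the beginning of each quarter.
Periodic rate r = 0.1205/4 per quarter; n is counted in quarters.
FV = PMT × [((1+r)^n − 1)/r] × (1+r) = 6,589 × [(1+r)^48 − 1] / r × (1+r) = ¥711,170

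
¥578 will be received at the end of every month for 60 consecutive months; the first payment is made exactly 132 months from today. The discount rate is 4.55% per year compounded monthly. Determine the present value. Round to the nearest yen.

Ordinary annuity of 60 payments, first payment at period 132.
Periodic rate r = 0.0455/12 per month; n is counted in months.
The ordinary-annuity PV formula values the stream one period before the first payment (period 131); discount that back 131 periods:
PV₀ = 578 × [1 − (1+r)^−60] / r × (1+r)^−131 = ¥18,861

¥18,861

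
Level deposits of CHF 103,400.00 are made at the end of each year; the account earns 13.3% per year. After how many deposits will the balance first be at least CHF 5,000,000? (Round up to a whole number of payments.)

17 payments

Periodic rate r = 0.133 per year.
Ordinary annuity FV: 5,000,000 = 103,400 × [((1+r)^n − 1)/r].
(1+r)^n = 1 + 5,000,000 × r / 103,400, so n = ln(1 + 5,000,000·r/103,400) / ln(1+r) = 16.06.
Round up to a whole number of payments: n = 17.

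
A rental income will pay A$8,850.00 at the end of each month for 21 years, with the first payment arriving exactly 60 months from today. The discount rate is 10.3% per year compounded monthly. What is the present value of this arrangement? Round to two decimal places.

A$550,454.70

Ordinary annuity of 252 payments, first payment at period 60.
Periodic rate r = 0.103/12 per month; n is counted in months.
The ordinary-annuity PV formula values the stream one period before the first payment (period 59); discount that back 59 periods:
PV₀ = 8,850 × [1 − (1+r)^−252] / r × (1+r)^−59 = A$550,454.70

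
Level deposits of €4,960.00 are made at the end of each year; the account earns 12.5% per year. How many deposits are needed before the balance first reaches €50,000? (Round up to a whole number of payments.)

Periodic rate r = 0.125 per year.
Ordinary annuity FV: 50,000 = 4,960 × [((1+r)^n − 1)/r].
(1+r)^n = 1 + 50,000 × r / 4,960, so n = ln(1 + 50,000·r/4,960) / ln(1+r) = 6.92.
Round up to a whole number of payments: n = 7.

7 payments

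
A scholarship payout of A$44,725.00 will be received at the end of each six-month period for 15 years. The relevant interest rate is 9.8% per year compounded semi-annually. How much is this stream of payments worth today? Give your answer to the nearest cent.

This is an ordinary annuity: 30 payments of A$44,725.00 at the end of each six-month period.
Periodic rate r = 0.098/2 per half-year; n is counted in half-years.
PV = PMT × [(1 − (1+r)^−n)/r] = 44,725 × [1 − (1+r)^−30] / r = A$695,440.14

A$695,440.14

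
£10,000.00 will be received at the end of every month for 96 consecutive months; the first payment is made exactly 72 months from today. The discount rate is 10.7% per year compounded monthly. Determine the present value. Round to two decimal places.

Ordinary annuity of 96 payments, first payment at period 72.
Periodic rate r = 0.107/12 per month; n is counted in months.
The ordinary-annuity PV formula values the stream one period before the first payment (period 71); discount that back 71 periods:
PV₀ = 10,000 × [1 − (1+r)^−96] / r × (1+r)^−71 = £342,472.17

£342,472.17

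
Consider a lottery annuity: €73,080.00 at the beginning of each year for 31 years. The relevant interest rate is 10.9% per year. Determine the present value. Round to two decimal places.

€713,448.48

This is an annuity due: 31 payments of €73,080.00 at the beginning of each year.
Periodic rate r = 0.109 per year.
PV = PMT × [(1 − (1+r)^−n)/r] × (1+r) = 73,080 × [1 − (1+r)^−31] / r × (1+r) = €713,448.48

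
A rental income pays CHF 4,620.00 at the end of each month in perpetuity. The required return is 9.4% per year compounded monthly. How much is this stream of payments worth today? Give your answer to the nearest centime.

Periodic rate r = 0.094/12 per month.
Level perpetuity: PV = PMT / r = 4,620 / (0.094/12) = CHF 589,787.23.

CHF 589,787.23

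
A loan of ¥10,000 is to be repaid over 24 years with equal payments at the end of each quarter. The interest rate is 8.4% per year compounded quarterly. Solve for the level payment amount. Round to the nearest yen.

¥243

Level ordinary annuity; solve PV = PMT × [(1 − (1+r)^−n)/r] for PMT.
Periodic rate r = 0.084/4 per quarter; n is counted in quarters.
With n = 96: PMT = 10,000 / ([(1 − (1+r)^−n)/r]) = ¥243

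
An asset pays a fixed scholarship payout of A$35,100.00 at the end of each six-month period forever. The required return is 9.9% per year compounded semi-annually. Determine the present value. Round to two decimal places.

Periodic rate r = 0.099/2 per half-year.
Level perpetuity: PV = PMT / r = 35,100 / (0.099/2) = A$709,090.91.

A$709,090.91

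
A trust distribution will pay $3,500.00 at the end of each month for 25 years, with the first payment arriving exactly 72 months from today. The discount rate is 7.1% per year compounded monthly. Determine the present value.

$322,828.55

Ordinary annuity of 300 payments, first payment at period 72.
Periodic rate r = 0.071/12 per month; n is counted in months.
The ordinary-annuity PV formula values the stream one period before the first payment (period 71); discount that back 71 periods:
PV₀ = 3,500 × [1 − (1+r)^−300] / r × (1+r)^−71 = $322,828.55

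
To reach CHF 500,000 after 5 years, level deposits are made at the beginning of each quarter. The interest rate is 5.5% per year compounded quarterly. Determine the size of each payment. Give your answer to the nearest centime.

CHF 21,593.36

Level annuity due; solve FV = PMT × [((1+r)^n − 1)/r] × (1+r) for PMT.
Periodic rate r = 0.055/4 per quarter; n is counted in quarters.
With n = 20: PMT = 500,000 / ([((1+r)^n − 1)/r] × (1+r)) = CHF 21,593.36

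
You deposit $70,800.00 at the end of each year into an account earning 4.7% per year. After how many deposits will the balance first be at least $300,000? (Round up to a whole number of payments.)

Periodic rate r = 0.047 per year.
Ordinary annuity FV: 300,000 = 70,800 × [((1+r)^n − 1)/r].
(1+r)^n = 1 + 300,000 × r / 70,800, so n = ln(1 + 300,000·r/70,800) / ln(1+r) = 3.95.
Round up to a whole number of payments: n = 4.

4 payments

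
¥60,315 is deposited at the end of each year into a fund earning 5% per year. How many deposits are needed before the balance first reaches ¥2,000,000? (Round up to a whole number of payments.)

21 payments

Periodic rate r = 0.05 per year.
Ordinary annuity FV: 2,000,000 = 60,315 × [((1+r)^n − 1)/r].
(1+r)^n = 1 + 2,000,000 × r / 60,315, so n = ln(1 + 2,000,000·r/60,315) / ln(1+r) = 20.04.
Round up to a whole number of payments: n = 21.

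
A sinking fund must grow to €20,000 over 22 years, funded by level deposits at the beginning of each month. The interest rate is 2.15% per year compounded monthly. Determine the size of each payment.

Level annuity due; solve FV = PMT × [((1+r)^n − 1)/r] × (1+r) for PMT.
Periodic rate r = 0.0215/12 per month; n is counted in months.
With n = 264: PMT = 20,000 / ([((1+r)^n − 1)/r] × (1+r)) = €59.21

€59.21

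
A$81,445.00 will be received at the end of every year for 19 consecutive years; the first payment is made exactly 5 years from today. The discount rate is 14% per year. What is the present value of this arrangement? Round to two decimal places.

Ordinary annuity of 19 payments, first payment at period 5.
Periodic rate r = 0.14 per year.
The ordinary-annuity PV formula values the stream one period before the first payment (period 4); discount that back 4 periods:
PV₀ = 81,445 × [1 − (1+r)^−19] / r × (1+r)^−4 = A$315,871.74

A$315,871.74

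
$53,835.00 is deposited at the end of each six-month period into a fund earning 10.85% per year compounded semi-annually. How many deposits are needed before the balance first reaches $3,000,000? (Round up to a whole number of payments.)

27 payments

Periodic rate r = 0.1085/2 per half-year; n is counted in half-years.
Ordinary annuity FV: 3,000,000 = 53,835 × [((1+r)^n − 1)/r].
(1+r)^n = 1 + 3,000,000 × r / 53,835, so n = ln(1 + 3,000,000·r/53,835) / ln(1+r) = 26.35.
Round up to a whole number of payments: n = 27.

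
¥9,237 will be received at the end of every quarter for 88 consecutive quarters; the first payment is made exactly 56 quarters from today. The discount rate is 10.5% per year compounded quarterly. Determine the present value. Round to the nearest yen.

Ordinary annuity of 88 payments, first payment at period 56.
Periodic rate r = 0.105/4 per quarter; n is counted in quarters.
The ordinary-annuity PV formula values the stream one period before the first payment (period 55); discount that back 55 periods:
PV₀ = 9,237 × [1 − (1+r)^−88] / r × (1+r)^−55 = ¥75,967

¥75,967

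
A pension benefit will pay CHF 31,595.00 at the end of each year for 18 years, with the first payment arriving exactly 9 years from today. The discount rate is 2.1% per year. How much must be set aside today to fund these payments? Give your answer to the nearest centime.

CHF 397,614.23

Ordinary annuity of 18 payments, first payment at period 9.
Periodic rate r = 0.021 per year.
The ordinary-annuity PV formula values the stream one period before the first payment (period 8); discount that back 8 periods:
PV₀ = 31,595 × [1 − (1+r)^−18] / r × (1+r)^−8 = CHF 397,614.23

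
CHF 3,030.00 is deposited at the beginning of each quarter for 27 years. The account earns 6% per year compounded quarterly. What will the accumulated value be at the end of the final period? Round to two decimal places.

CHF 818,616.43

This is an annuity due: 108 deposits of CHF 3,030.00 at the beginning of each quarter.
Periodic rate r = 0.06/4 per quarter; n is counted in quarters.
FV = PMT × [((1+r)^n − 1)/r] × (1+r) = 3,030 × [(1+r)^108 − 1] / r × (1+r) = CHF 818,616.43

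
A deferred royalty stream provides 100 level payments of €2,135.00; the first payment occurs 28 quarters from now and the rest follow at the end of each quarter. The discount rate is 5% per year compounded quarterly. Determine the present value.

€86,866.94

Ordinary annuity of 100 payments, first payment at period 28.
Periodic rate r = 0.05/4 per quarter; n is counted in quarters.
The ordinary-annuity PV formula values the stream one period before the first payment (period 27); discount that back 27 periods:
PV₀ = 2,135 × [1 − (1+r)^−100] / r × (1+r)^−27 = €86,866.94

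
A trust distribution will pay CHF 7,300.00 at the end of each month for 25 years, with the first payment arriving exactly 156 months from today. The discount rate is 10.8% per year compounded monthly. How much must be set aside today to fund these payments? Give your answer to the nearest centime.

Ordinary annuity of 300 payments, first payment at period 156.
Periodic rate r = 0.108/12 per month; n is counted in months.
The ordinary-annuity PV formula values the stream one period before the first payment (period 155); discount that back 155 periods:
PV₀ = 7,300 × [1 − (1+r)^−300] / r × (1+r)^−155 = CHF 188,519.03

CHF 188,519.03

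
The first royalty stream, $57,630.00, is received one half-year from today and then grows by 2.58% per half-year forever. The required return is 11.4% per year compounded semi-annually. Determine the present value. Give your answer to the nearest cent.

Periodic rate r = 0.114/2 per half-year.
Growing perpetuity (Gordon): PV = PMT₁ / (r − g) = 57,630 / (r − 0.0258) = $1,847,115.38.

$1,847,115.38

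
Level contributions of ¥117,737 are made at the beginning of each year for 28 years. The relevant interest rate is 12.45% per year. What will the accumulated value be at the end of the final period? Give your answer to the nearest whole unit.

This is an annuity due: 28 deposits of ¥117,737 at the beginning of each year.
Periodic rate r = 0.1245 per year.
FV = PMT × [((1+r)^n − 1)/r] × (1+r) = 117,737 × [(1+r)^28 − 1] / r × (1+r) = ¥27,352,912

¥27,352,912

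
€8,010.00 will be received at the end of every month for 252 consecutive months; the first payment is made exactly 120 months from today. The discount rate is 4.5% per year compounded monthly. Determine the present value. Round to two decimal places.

€835,487.53

Ordinary annuity of 252 payments, first payment at period 120.
Periodic rate r = 0.045/12 per month; n is counted in months.
The ordinary-annuity PV formula values the stream one period before the first payment (period 119); discount that back 119 periods:
PV₀ = 8,010 × [1 − (1+r)^−252] / r × (1+r)^−119 = €835,487.53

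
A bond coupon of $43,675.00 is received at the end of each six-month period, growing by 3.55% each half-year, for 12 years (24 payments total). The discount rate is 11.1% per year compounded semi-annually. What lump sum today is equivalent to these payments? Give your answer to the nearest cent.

Periodic rate r = 0.111/2 per half-year; n is counted in half-years.
Growing ordinary annuity: PV = PMT₁ × [1 − ((1+g)/(1+r))^n] / (r − g) = 43,675 × [1 − ((1+0.0355)/(1+r))^24] / (r − 0.0355) = $803,976.84.

$803,976.84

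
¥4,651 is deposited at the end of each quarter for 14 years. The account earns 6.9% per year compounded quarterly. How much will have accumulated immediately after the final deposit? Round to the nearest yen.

¥432,977

This is an ordinary annuity: 56 deposits of ¥4,651 at the end of each quarter.
Periodic rate r = 0.069/4 per quarter; n is counted in quarters.
FV = PMT × [((1+r)^n − 1)/r] = 4,651 × [(1+r)^56 − 1] / r = ¥432,977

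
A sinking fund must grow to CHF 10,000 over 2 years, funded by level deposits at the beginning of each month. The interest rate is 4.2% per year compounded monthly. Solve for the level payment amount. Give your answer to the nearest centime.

CHF 398.74

Level annuity due; solve FV = PMT × [((1+r)^n − 1)/r] × (1+r) for PMT.
Periodic rate r = 0.042/12 per month; n is counted in months.
With n = 24: PMT = 10,000 / ([((1+r)^n − 1)/r] × (1+r)) = CHF 398.74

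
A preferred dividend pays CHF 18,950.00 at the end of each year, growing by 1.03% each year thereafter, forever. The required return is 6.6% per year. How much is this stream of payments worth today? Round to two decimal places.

Periodic rate r = 0.066 per year.
Growing perpetuity (Gordon): PV = PMT₁ / (r − g) = 18,950 / (r − 0.0103) = CHF 340,215.44.

CHF 340,215.44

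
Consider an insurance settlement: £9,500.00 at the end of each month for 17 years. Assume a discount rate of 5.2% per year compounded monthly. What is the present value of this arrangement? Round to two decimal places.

This is an ordinary annuity: 204 payments of £9,500.00 at the end of each month.
Periodic rate r = 0.052/12 per month; n is counted in months.
PV = PMT × [(1 − (1+r)^−n)/r] = 9,500 × [1 − (1+r)^−204] / r = £1,284,874.61

£1,284,874.61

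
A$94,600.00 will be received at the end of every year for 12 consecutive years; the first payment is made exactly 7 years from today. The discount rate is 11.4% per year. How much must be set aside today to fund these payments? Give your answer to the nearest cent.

Ordinary annuity of 12 payments, first payment at period 7.
Periodic rate r = 0.114 per year.
The ordinary-annuity PV formula values the stream one period before the first payment (period 6); discount that back 6 periods:
PV₀ = 94,600 × [1 − (1+r)^−12] / r × (1+r)^−6 = A$315,320.64

A$315,320.64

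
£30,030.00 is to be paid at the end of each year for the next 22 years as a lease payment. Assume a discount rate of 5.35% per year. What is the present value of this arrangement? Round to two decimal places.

£382,971.32

This is an ordinary annuity: 22 payments of £30,030.00 at the end of each year.
Periodic rate r = 0.0535 per year.
PV = PMT × [(1 − (1+r)^−n)/r] = 30,030 × [1 − (1+r)^−22] / r = £382,971.32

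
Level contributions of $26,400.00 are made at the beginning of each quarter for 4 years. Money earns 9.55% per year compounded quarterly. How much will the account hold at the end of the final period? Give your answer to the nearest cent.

This is an annuity due: 16 deposits of $26,400.00 at the beginning of each quarter.
Periodic rate r = 0.0955/4 per quarter; n is counted in quarters.
FV = PMT × [((1+r)^n − 1)/r] × (1+r) = 26,400 × [(1+r)^16 − 1] / r × (1+r) = $519,264.52

$519,264.52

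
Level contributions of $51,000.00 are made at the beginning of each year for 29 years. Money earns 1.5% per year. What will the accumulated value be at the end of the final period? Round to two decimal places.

$1,863,472.75

This is an annuity due: 29 deposits of $51,000.00 at the beginning of each year.
Periodic rate r = 0.015 per year.
FV = PMT × [((1+r)^n − 1)/r] × (1+r) = 51,000 × [(1+r)^29 − 1] / r × (1+r) = $1,863,472.75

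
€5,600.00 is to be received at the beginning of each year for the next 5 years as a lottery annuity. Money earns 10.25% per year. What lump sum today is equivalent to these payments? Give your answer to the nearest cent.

€23,255.61

This is an annuity due: 5 payments of €5,600.00 at the beginning of each year.
Periodic rate r = 0.1025 per year.
PV = PMT × [(1 − (1+r)^−n)/r] × (1+r) = 5,600 × [1 − (1+r)^−5] / r × (1+r) = €23,255.61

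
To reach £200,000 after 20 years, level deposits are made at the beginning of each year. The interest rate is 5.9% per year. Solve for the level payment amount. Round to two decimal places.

Level annuity due; solve FV = PMT × [((1+r)^n − 1)/r] × (1+r) for PMT.
Periodic rate r = 0.059 per year.
With n = 20: PMT = 200,000 / ([((1+r)^n − 1)/r] × (1+r)) = £5,189.45

£5,189.45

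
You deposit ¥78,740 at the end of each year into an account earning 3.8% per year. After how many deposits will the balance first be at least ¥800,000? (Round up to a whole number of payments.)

Periodic rate r = 0.038 per year.
Ordinary annuity FV: 800,000 = 78,740 × [((1+r)^n − 1)/r].
(1+r)^n = 1 + 800,000 × r / 78,740, so n = ln(1 + 800,000·r/78,740) / ln(1+r) = 8.75.
Round up to a whole number of payments: n = 9.

9 payments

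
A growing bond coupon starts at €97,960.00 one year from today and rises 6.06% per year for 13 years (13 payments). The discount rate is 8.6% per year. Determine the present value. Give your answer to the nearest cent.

Periodic rate r = 0.086 per year.
Growing ordinary annuity: PV = PMT₁ × [1 − ((1+g)/(1+r))^n] / (r − g) = 97,960 × [1 − ((1+0.0606)/(1+r))^13] / (r − 0.0606) = €1,021,396.77.

€1,021,396.77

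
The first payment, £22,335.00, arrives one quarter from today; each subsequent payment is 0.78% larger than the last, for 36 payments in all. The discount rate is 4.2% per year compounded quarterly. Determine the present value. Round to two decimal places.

£759,600.97

Periodic rate r = 0.042/4 per quarter; n is counted in quarters.
Growing ordinary annuity: PV = PMT₁ × [1 − ((1+g)/(1+r))^n] / (r − g) = 22,335 × [1 − ((1+0.0078)/(1+r))^36] / (r − 0.0078) = £759,600.97.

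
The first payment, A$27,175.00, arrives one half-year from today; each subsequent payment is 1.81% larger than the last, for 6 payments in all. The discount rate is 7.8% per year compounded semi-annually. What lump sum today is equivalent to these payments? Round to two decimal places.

Periodic rate r = 0.078/2 per half-year; n is counted in half-years.
Growing ordinary annuity: PV = PMT₁ × [1 − ((1+g)/(1+r))^n] / (r − g) = 27,175 × [1 − ((1+0.0181)/(1+r))^6] / (r − 0.0181) = A$149,246.44.

A$149,246.44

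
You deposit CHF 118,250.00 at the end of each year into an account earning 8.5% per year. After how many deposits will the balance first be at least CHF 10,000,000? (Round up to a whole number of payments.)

26 payments

Periodic rate r = 0.085 per year.
Ordinary annuity FV: 10,000,000 = 118,250 × [((1+r)^n − 1)/r].
(1+r)^n = 1 + 10,000,000 × r / 118,250, so n = ln(1 + 10,000,000·r/118,250) / ln(1+r) = 25.77.
Round up to a whole number of payments: n = 26.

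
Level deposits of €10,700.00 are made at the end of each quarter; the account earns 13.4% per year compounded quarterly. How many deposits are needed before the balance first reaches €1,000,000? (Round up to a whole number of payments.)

Periodic rate r = 0.134/4 per quarter; n is counted in quarters.
Ordinary annuity FV: 1,000,000 = 10,700 × [((1+r)^n − 1)/r].
(1+r)^n = 1 + 1,000,000 × r / 10,700, so n = ln(1 + 1,000,000·r/10,700) / ln(1+r) = 43.05.
Round up to a whole number of payments: n = 44.

44 payments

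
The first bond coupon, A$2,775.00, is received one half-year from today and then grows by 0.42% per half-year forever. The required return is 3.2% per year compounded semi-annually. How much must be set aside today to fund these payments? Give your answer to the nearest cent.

A$235,169.49

Periodic rate r = 0.032/2 per half-year.
Growing perpetuity (Gordon): PV = PMT₁ / (r − g) = 2,775 / (r − 0.0042) = A$235,169.49.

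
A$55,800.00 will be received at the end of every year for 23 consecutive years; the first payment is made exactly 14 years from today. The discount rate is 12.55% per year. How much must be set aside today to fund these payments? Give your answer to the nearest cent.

A$89,305.97

Ordinary annuity of 23 payments, first payment at period 14.
Periodic rate r = 0.1255 per year.
The ordinary-annuity PV formula values the stream one period before the first payment (period 13); discount that back 13 periods:
PV₀ = 55,800 × [1 − (1+r)^−23] / r × (1+r)^−13 = A$89,305.97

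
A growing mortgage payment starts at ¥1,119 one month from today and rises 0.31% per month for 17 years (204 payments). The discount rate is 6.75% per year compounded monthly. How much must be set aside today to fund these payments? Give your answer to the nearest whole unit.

Periodic rate r = 0.0675/12 per month; n is counted in months.
Growing ordinary annuity: PV = PMT₁ × [1 − ((1+g)/(1+r))^n] / (r − g) = 1,119 × [1 − ((1+0.0031)/(1+r))^204] / (r − 0.0031) = ¥177,808.

¥177,808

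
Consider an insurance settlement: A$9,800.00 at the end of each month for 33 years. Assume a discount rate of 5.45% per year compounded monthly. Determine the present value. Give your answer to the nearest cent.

This is an ordinary annuity: 396 payments of A$9,800.00 at the end of each month.
Periodic rate r = 0.0545/12 per month; n is counted in months.
PV = PMT × [(1 − (1+r)^−n)/r] = 9,800 × [1 − (1+r)^−396] / r = A$1,799,123.63

A$1,799,123.63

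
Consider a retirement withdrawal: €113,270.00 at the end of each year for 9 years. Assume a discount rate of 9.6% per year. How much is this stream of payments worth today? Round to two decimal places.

€662,826.62

This is an ordinary annuity: 9 payments of €113,270.00 at the end of each year.
Periodic rate r = 0.096 per year.
PV = PMT × [(1 − (1+r)^−n)/r] = 113,270 × [1 − (1+r)^−9] / r = €662,826.62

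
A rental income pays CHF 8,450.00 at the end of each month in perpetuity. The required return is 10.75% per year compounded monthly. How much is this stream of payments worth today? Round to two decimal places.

Periodic rate r = 0.1075/12 per month.
Level perpetuity: PV = PMT / r = 8,450 / (0.1075/12) = CHF 943,255.81.

CHF 943,255.81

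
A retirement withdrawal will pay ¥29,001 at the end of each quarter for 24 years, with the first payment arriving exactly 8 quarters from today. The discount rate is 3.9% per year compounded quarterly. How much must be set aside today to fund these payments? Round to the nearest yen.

¥1,684,230

Ordinary annuity of 96 payments, first payment at period 8.
Periodic rate r = 0.039/4 per quarter; n is counted in quarters.
The ordinary-annuity PV formula values the stream one period before the first payment (period 7); discount that back 7 periods:
PV₀ = 29,001 × [1 − (1+r)^−96] / r × (1+r)^−7 = ¥1,684,230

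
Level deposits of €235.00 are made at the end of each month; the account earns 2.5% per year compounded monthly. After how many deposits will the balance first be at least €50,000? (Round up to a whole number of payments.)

177 payments

Periodic rate r = 0.025/12 per month; n is counted in months.
Ordinary annuity FV: 50,000 = 235 × [((1+r)^n − 1)/r].
(1+r)^n = 1 + 50,000 × r / 235, so n = ln(1 + 50,000·r/235) / ln(1+r) = 176.30.
Round up to a whole number of payments: n = 177.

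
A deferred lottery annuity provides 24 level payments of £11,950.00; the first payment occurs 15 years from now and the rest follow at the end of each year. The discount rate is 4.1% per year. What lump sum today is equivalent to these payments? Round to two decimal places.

£102,755.70

Ordinary annuity of 24 payments, first payment at period 15.
Periodic rate r = 0.041 per year.
The ordinary-annuity PV formula values the stream one period before the first payment (period 14); discount that back 14 periods:
PV₀ = 11,950 × [1 − (1+r)^−24] / r × (1+r)^−14 = £102,755.70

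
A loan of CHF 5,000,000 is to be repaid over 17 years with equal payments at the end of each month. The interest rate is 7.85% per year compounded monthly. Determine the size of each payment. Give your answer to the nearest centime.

CHF 44,467.04

Level ordinary annuity; solve PV = PMT × [(1 − (1+r)^−n)/r] for PMT.
Periodic rate r = 0.0785/12 per month; n is counted in months.
With n = 204: PMT = 5,000,000 / ([(1 − (1+r)^−n)/r]) = CHF 44,467.04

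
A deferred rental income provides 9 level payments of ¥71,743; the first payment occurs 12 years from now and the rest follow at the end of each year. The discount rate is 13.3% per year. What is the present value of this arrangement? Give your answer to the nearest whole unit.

Ordinary annuity of 9 payments, first payment at period 12.
Periodic rate r = 0.133 per year.
The ordinary-annuity PV formula values the stream one period before the first payment (period 11); discount that back 11 periods:
PV₀ = 71,743 × [1 − (1+r)^−9] / r × (1+r)^−11 = ¥92,189

¥92,189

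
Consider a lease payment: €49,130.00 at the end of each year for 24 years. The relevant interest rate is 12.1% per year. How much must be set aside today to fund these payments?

€379,849.62

This is an ordinary annuity: 24 payments of €49,130.00 at the end of each year.
Periodic rate r = 0.121 per year.
PV = PMT × [(1 − (1+r)^−n)/r] = 49,130 × [1 − (1+r)^−24] / r = €379,849.62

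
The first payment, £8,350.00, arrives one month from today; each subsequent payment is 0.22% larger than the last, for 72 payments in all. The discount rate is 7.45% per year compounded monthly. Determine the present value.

Periodic rate r = 0.0745/12 per month; n is counted in months.
Growing ordinary annuity: PV = PMT₁ × [1 − ((1+g)/(1+r))^n] / (r − g) = 8,350 × [1 − ((1+0.0022)/(1+r))^72] / (r − 0.0022) = £520,336.97.

£520,336.97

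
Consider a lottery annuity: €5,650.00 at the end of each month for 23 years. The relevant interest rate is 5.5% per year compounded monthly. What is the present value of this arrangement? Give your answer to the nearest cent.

This is an ordinary annuity: 276 payments of €5,650.00 at the end of each month.
Periodic rate r = 0.055/12 per month; n is counted in months.
PV = PMT × [(1 − (1+r)^−n)/r] = 5,650 × [1 − (1+r)^−276] / r = €883,796.19

€883,796.19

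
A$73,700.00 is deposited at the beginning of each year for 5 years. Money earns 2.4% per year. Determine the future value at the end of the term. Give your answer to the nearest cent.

This is an annuity due: 5 deposits of A$73,700.00 at the beginning of each year.
Periodic rate r = 0.024 per year.
FV = PMT × [((1+r)^n − 1)/r] × (1+r) = 73,700 × [(1+r)^5 − 1] / r × (1+r) = A$395,896.45

A$395,896.45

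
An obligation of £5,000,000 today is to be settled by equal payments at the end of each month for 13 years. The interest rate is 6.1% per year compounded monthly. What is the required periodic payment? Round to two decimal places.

£46,499.16

Level ordinary annuity; solve PV = PMT × [(1 − (1+r)^−n)/r] for PMT.
Periodic rate r = 0.061/12 per month; n is counted in months.
With n = 156: PMT = 5,000,000 / ([(1 − (1+r)^−n)/r]) = £46,499.16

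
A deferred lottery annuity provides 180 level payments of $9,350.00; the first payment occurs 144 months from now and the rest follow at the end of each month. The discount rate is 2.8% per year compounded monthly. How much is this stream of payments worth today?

Ordinary annuity of 180 payments, first payment at period 144.
Periodic rate r = 0.028/12 per month; n is counted in months.
The ordinary-annuity PV formula values the stream one period before the first payment (period 143); discount that back 143 periods:
PV₀ = 9,350 × [1 − (1+r)^−180] / r × (1+r)^−143 = $983,833.28

$983,833.28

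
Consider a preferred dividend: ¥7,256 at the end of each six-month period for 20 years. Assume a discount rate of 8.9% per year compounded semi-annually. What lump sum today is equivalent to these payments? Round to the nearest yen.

¥134,480

This is an ordinary annuity: 40 payments of ¥7,256 at the end of each six-month period.
Periodic rate r = 0.089/2 per half-year; n is counted in half-years.
PV = PMT × [(1 − (1+r)^−n)/r] = 7,256 × [1 − (1+r)^−40] / r = ¥134,480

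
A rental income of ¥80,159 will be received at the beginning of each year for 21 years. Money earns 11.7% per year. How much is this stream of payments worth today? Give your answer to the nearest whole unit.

¥690,341

This is an annuity due: 21 payments of ¥80,159 at the beginning of each year.
Periodic rate r = 0.117 per year.
PV = PMT × [(1 − (1+r)^−n)/r] × (1+r) = 80,159 × [1 − (1+r)^−21] / r × (1+r) = ¥690,341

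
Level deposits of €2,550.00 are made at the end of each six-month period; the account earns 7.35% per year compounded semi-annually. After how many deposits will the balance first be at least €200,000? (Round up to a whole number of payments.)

Periodic rate r = 0.0735/2 per half-year; n is counted in half-years.
Ordinary annuity FV: 200,000 = 2,550 × [((1+r)^n − 1)/r].
(1+r)^n = 1 + 200,000 × r / 2,550, so n = ln(1 + 200,000·r/2,550) / ln(1+r) = 37.58.
Round up to a whole number of payments: n = 38.

38 payments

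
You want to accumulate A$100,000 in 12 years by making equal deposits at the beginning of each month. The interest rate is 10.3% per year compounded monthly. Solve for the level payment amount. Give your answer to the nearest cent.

Level annuity due; solve FV = PMT × [((1+r)^n − 1)/r] × (1+r) for PMT.
Periodic rate r = 0.103/12 per month; n is counted in months.
With n = 144: PMT = 100,000 / ([((1+r)^n − 1)/r] × (1+r)) = A$351.13

A$351.13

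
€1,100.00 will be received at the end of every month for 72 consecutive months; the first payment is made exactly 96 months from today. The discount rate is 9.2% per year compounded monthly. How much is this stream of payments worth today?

€29,377.23

Ordinary annuity of 72 payments, first payment at period 96.
Periodic rate r = 0.092/12 per month; n is counted in months.
The ordinary-annuity PV formula values the stream one period before the first payment (period 95); discount that back 95 periods:
PV₀ = 1,100 × [1 − (1+r)^−72] / r × (1+r)^−95 = €29,377.23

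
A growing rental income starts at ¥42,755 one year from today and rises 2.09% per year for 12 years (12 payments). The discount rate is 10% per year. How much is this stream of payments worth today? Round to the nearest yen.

Periodic rate r = 0.1 per year.
Growing ordinary annuity: PV = PMT₁ × [1 − ((1+g)/(1+r))^n] / (r − g) = 42,755 × [1 − ((1+0.0209)/(1+r))^12] / (r − 0.0209) = ¥319,770.

¥319,770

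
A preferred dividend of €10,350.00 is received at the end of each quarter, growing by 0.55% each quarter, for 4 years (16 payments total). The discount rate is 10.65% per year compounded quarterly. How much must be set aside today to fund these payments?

Periodic rate r = 0.1065/4 per quarter; n is counted in quarters.
Growing ordinary annuity: PV = PMT₁ × [1 − ((1+g)/(1+r))^n] / (r − g) = 10,350 × [1 − ((1+0.0055)/(1+r))^16] / (r − 0.0055) = €138,649.48.

€138,649.48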